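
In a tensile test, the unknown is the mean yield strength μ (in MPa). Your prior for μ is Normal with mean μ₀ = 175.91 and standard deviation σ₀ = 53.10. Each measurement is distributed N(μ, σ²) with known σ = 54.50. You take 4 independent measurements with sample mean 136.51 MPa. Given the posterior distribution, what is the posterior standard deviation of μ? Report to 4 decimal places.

24.2440

For Normal data with known variance σ², a Normal(μ₀, σ₀²) prior on μ is conjugate. Posterior precision = 1/σ₀² + n/σ²; posterior mean is the precision-weighted average of μ₀ and x̄.
σ₀² = 53.10² = 2819.61, σ² = 54.50² = 2970.25; σ² + n·σ₀² = 2970.25 + 4·2819.61 = 14248.69.
Posterior precision = 1/σ₀² + n/σ² = 1/2819.61 + 4/2970.25 = (σ² + n·σ₀²)/(σ₀²σ²) = 14248.69/(2819.61·2970.25); posterior variance σₙ² = σ₀²σ²/(σ² + n·σ₀²) = 2819.61·2970.25/14248.69 = 587.769585.
Posterior SD = √σₙ² = √(2819.61·2970.25/14248.69) = 24.2440.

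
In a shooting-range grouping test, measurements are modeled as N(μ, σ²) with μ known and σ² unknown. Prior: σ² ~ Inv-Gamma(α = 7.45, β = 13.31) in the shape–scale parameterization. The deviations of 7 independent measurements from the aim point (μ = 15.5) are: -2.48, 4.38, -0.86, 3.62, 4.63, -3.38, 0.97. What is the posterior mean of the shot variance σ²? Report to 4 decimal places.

With known mean μ and an Inverse-Gamma(α, β) prior on σ², the Normal likelihood is conjugate: posterior is Inv-Gamma(α + n/2, β + Σ(xᵢ−μ)²/2).
Σ(xᵢ−μ)² = (-2.48)² + (4.38)² + (-0.86)² + (3.62)² + (4.63)² + (-3.38)² + (0.97)² = 72.9810.
Posterior: Inv-Gamma(7.45 + 7/2, 13.31 + 72.9810/2) = Inv-Gamma(10.95, 49.80050).
E[σ²|data] = β/(α−1) = 49.80050/9.95 = 5.0051.

5.0051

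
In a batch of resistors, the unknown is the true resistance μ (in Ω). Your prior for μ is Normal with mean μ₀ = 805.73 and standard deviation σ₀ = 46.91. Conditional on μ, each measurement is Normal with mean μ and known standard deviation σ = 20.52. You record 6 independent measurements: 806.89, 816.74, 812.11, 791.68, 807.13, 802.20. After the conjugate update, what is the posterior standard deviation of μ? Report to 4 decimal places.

8.2468

For Normal data with known variance σ², a Normal(μ₀, σ₀²) prior on μ is conjugate. Posterior precision = 1/σ₀² + n/σ²; posterior mean is the precision-weighted average of μ₀ and x̄.
σ₀² = 46.91² = 2200.5481, σ² = 20.52² = 421.0704; σ² + n·σ₀² = 421.0704 + 6·2200.5481 = 13624.359.
Posterior precision = 1/σ₀² + n/σ² = 1/2200.5481 + 6/421.0704 = (σ² + n·σ₀²)/(σ₀²σ²) = 13624.359/(2200.5481·421.0704); posterior variance σₙ² = σ₀²σ²/(σ² + n·σ₀²) = 2200.5481·421.0704/13624.359 = 68.009487.
Posterior SD = √σₙ² = √(2200.5481·421.0704/13624.359) = 8.2468.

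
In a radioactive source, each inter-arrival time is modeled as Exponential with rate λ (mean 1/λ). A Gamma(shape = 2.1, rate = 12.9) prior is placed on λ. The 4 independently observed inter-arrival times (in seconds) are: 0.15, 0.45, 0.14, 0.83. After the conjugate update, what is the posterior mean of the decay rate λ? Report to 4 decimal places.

0.4216

With a Gamma(shape α, rate β) prior on the exponential rate λ, the posterior after n observations with total T = Σxᵢ is Gamma(α+n, β+T).
Sum of observations T = 1.57 seconds; n = 4.
Posterior: Gamma(2.1+4, 12.9+1.57) = Gamma(6.1, 14.47).
Posterior mean of λ = α/β = 6.1/14.47 = 0.4216.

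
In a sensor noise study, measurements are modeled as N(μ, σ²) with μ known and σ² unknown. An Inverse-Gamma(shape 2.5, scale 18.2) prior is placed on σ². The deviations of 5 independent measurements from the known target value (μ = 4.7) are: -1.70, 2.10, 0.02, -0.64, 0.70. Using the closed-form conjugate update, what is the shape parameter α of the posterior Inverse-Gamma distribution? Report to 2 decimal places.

With known mean μ and an Inverse-Gamma(α, β) prior on σ², the Normal likelihood is conjugate: posterior is Inv-Gamma(α + n/2, β + Σ(xᵢ−μ)²/2).
Σ(xᵢ−μ)² = (-1.70)² + (2.10)² + (0.02)² + (-0.64)² + (0.70)² = 8.2000.
Posterior: Inv-Gamma(2.5 + 5/2, 18.2 + 8.2000/2) = Inv-Gamma(5.00, 22.30000).
Posterior α = 5.00.

5.00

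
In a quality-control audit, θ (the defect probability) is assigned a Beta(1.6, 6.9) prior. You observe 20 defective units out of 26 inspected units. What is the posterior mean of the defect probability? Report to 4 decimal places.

0.6261

The Beta prior is conjugate to a Binomial/Bernoulli likelihood; the update adds successes to α and failures to β.
Posterior: Beta(α+k, β+n−k) = Beta(1.6+20, 6.9+6) = Beta(21.6, 12.9).
Posterior mean = α/(α+β) = 21.6/34.5 = 0.6261.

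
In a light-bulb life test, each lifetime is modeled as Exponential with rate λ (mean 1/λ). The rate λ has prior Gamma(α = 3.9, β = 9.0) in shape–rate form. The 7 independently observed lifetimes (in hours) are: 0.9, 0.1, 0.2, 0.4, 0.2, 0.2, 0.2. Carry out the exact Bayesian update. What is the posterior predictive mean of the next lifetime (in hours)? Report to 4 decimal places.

1.1313

With a Gamma(shape α, rate β) prior on the exponential rate λ, the posterior after n observations with total T = Σxᵢ is Gamma(α+n, β+T).
Sum of observations T = 2.2 hours; n = 7.
Posterior: Gamma(3.9+7, 9.0+2.2) = Gamma(10.9, 11.2).
The predictive distribution for the next observation is Lomax; its mean is β/(α−1) = 11.2/9.9 = 1.1313.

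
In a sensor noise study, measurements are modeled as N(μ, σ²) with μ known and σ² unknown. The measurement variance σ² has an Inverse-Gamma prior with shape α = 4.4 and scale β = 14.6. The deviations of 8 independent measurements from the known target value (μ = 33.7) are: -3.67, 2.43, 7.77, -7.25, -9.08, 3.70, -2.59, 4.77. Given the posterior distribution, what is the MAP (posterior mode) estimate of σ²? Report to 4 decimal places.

With known mean μ and an Inverse-Gamma(α, β) prior on σ², the Normal likelihood is conjugate: posterior is Inv-Gamma(α + n/2, β + Σ(xᵢ−μ)²/2).
Σ(xᵢ−μ)² = (-3.67)² + (2.43)² + (7.77)² + (-7.25)² + (-9.08)² + (3.70)² + (-2.59)² + (4.77)² = 257.9066.
Posterior: Inv-Gamma(4.4 + 8/2, 14.6 + 257.9066/2) = Inv-Gamma(8.40, 143.55330).
Mode = β/(α+1) = 143.55330/9.40 = 15.2716.

15.2716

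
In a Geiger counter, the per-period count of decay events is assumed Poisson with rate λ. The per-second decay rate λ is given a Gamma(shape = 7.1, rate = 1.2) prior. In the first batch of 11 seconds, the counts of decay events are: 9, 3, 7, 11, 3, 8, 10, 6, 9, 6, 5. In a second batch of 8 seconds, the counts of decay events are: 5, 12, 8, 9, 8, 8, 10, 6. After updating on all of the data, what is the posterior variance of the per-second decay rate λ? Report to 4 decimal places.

0.3679

With a Gamma(shape α, rate β) prior, the Poisson likelihood is conjugate: the posterior is Gamma(α + ΣXᵢ, β + n).
Batch 1: sum of counts S = 77 over n = 11 seconds.
After batch 1: Gamma(α+S, β+n) = Gamma(7.1+77, 1.2+11) = Gamma(84.1, 12.2).
Batch 2: sum of counts S = 66 over n = 8 seconds.
After batch 2: Gamma(α+S, β+n) = Gamma(84.1+66, 12.2+8) = Gamma(150.1, 20.2).
Var = α/β² = 150.1/20.2² = 0.3679.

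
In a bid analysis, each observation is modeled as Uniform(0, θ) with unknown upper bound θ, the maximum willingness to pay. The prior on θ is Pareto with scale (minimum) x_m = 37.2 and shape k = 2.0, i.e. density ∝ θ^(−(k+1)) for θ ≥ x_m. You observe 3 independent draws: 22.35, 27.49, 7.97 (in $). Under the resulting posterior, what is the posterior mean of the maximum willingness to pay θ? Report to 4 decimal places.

46.5000

A Pareto(scale x_m, shape k) prior on the upper bound θ of Uniform(0, θ) is conjugate: posterior is Pareto(max(x_m, max xᵢ), k + n).
Sample maximum = 27.49; prior scale x_m = 37.2 → posterior scale = max = 37.20.
Posterior shape = 2.0 + 3 = 5.0.
E[θ|data] = k·x_m/(k−1) = 5.0·37.20/4.0 = 46.5000.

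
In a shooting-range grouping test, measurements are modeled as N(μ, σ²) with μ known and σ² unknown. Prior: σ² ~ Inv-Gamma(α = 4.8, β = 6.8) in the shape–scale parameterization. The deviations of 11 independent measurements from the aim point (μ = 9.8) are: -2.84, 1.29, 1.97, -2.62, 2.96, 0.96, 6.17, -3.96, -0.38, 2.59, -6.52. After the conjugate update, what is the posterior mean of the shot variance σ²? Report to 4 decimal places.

7.8963

With known mean μ and an Inverse-Gamma(α, β) prior on σ², the Normal likelihood is conjugate: posterior is Inv-Gamma(α + n/2, β + Σ(xᵢ−μ)²/2).
Σ(xᵢ−μ)² = (-2.84)² + (1.29)² + (1.97)² + (-2.62)² + (2.96)² + (0.96)² + (6.17)² + (-3.96)² + (-0.38)² + (2.59)² + (-6.52)² = 133.2716.
Posterior: Inv-Gamma(4.8 + 11/2, 6.8 + 133.2716/2) = Inv-Gamma(10.30, 73.43580).
E[σ²|data] = β/(α−1) = 73.43580/9.30 = 7.8963.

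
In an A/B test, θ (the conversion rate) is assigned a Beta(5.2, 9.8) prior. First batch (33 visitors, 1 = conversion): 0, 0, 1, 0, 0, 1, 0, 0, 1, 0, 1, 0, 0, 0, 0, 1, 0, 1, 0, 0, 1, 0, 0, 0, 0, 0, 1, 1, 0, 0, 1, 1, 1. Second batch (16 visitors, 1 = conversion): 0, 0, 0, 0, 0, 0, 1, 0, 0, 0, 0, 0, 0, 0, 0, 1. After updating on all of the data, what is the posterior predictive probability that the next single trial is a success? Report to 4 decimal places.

0.3000

The Beta prior is conjugate to a Binomial/Bernoulli likelihood; the update adds successes to α and failures to β.
After batch 1: Beta(5.2+12, 9.8+21) = Beta(17.2, 30.8).
After batch 2: Beta(17.2+2, 30.8+14) = Beta(19.2, 44.8).
For a single future Bernoulli trial, P(success | data) = α/(α+β) = 0.3000.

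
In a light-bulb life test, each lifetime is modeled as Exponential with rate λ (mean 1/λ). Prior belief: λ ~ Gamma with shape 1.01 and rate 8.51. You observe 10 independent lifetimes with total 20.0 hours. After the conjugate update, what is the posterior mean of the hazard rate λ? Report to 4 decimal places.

With a Gamma(shape α, rate β) prior on the exponential rate λ, the posterior after n observations with total T = Σxᵢ is Gamma(α+n, β+T).
Posterior: Gamma(1.01+10, 8.51+20.0) = Gamma(11.01, 28.51).
Posterior mean of λ = α/β = 11.01/28.51 = 0.3862.

0.3862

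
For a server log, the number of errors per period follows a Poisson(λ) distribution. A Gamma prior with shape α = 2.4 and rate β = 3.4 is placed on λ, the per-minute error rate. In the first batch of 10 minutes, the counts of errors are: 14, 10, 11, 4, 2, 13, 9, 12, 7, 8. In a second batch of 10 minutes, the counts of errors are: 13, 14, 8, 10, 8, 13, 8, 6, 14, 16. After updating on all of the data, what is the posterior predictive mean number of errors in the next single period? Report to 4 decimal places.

With a Gamma(shape α, rate β) prior, the Poisson likelihood is conjugate: the posterior is Gamma(α + ΣXᵢ, β + n).
Batch 1: sum of counts S = 90 over n = 10 minutes.
After batch 1: Gamma(α+S, β+n) = Gamma(2.4+90, 3.4+10) = Gamma(92.4, 13.4).
Batch 2: sum of counts S = 110 over n = 10 minutes.
After batch 2: Gamma(α+S, β+n) = Gamma(92.4+110, 13.4+10) = Gamma(202.4, 23.4).
The predictive distribution for one future period is NegBinom with mean α/β = 8.6496.

8.6496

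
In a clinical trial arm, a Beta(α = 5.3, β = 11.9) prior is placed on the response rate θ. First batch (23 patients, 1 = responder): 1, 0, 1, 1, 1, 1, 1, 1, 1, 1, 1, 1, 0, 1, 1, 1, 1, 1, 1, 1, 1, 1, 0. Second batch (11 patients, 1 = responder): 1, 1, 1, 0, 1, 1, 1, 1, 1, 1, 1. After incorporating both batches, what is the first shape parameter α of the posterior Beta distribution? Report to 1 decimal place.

The Beta prior is conjugate to a Binomial/Bernoulli likelihood; the update adds successes to α and failures to β.
After batch 1: Beta(5.3+20, 11.9+3) = Beta(25.3, 14.9).
After batch 2: Beta(25.3+10, 14.9+1) = Beta(35.3, 15.9).
Posterior α = 35.3.

35.3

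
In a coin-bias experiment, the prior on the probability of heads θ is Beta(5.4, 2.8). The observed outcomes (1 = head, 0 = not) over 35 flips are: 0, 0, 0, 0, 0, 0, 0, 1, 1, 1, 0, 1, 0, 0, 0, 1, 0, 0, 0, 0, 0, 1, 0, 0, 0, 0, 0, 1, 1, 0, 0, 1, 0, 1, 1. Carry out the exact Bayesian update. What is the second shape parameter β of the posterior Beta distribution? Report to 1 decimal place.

26.8

The Beta prior is conjugate to a Binomial/Bernoulli likelihood; the update adds successes to α and failures to β.
Posterior: Beta(α+k, β+n−k) = Beta(5.4+11, 2.8+24) = Beta(16.4, 26.8).
Posterior β = 26.8.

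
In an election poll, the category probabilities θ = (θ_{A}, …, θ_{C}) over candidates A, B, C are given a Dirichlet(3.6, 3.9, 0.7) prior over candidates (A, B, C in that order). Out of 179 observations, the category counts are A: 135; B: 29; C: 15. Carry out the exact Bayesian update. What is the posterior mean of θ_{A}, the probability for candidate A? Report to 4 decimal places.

0.7404

The Dirichlet prior is conjugate to the Multinomial likelihood: each posterior αⱼ = prior αⱼ + observed count nⱼ.
Posterior concentration: (138.6, 32.9, 15.7), total = 187.2.
E[θ_{A}|data] = α_{A}/Σα = 138.6/187.2 = 0.7404.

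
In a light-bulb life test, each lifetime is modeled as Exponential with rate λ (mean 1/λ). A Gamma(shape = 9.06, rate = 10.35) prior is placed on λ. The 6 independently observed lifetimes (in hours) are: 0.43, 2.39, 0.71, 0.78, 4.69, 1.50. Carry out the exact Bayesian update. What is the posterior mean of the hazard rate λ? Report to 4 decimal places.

0.7223

With a Gamma(shape α, rate β) prior on the exponential rate λ, the posterior after n observations with total T = Σxᵢ is Gamma(α+n, β+T).
Sum of observations T = 10.50 hours; n = 6.
Posterior: Gamma(9.06+6, 10.35+10.50) = Gamma(15.06, 20.85).
Posterior mean of λ = α/β = 15.06/20.85 = 0.7223.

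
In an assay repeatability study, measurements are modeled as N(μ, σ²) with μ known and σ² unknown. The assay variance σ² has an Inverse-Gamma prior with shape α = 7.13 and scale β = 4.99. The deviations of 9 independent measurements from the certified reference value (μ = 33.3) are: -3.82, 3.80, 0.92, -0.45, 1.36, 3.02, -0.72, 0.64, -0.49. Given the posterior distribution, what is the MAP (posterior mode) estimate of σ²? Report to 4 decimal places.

2.0665

With known mean μ and an Inverse-Gamma(α, β) prior on σ², the Normal likelihood is conjugate: posterior is Inv-Gamma(α + n/2, β + Σ(xᵢ−μ)²/2).
Σ(xᵢ−μ)² = (-3.82)² + (3.80)² + (0.92)² + (-0.45)² + (1.36)² + (3.02)² + (-0.72)² + (0.64)² + (-0.49)² = 42.2194.
Posterior: Inv-Gamma(7.13 + 9/2, 4.99 + 42.2194/2) = Inv-Gamma(11.63, 26.09970).
Mode = β/(α+1) = 26.09970/12.63 = 2.0665.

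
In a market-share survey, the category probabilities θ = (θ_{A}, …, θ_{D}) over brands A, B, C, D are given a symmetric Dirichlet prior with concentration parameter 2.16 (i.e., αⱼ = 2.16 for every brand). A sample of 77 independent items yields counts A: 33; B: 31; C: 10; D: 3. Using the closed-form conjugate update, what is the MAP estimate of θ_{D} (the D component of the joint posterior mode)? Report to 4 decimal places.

The Dirichlet prior is conjugate to the Multinomial likelihood: each posterior αⱼ = prior αⱼ + observed count nⱼ.
Posterior concentration: (35.16, 33.16, 12.16, 5.16), total = 85.64.
Joint mode component: (α_{D}−1)/(Σα−K) = 4.16/81.64 = 0.0510.

0.0510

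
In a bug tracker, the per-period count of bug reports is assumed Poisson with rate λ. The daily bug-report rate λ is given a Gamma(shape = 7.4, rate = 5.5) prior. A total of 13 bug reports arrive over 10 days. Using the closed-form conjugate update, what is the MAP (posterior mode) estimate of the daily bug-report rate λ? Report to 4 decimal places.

1.2516

With a Gamma(shape α, rate β) prior, the Poisson likelihood is conjugate: the posterior is Gamma(α + ΣXᵢ, β + n).
Posterior: Gamma(α+S, β+n) = Gamma(7.4+13, 5.5+10) = Gamma(20.4, 15.5).
Mode of Gamma(α,β) for α≥1 is (α−1)/β = 19.4/15.5 = 1.2516.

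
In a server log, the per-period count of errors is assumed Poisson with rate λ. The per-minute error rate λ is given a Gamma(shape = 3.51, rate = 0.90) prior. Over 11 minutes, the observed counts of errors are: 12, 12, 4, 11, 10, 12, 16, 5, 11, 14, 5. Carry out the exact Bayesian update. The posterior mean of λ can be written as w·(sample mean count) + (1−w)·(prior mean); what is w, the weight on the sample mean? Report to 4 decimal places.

0.9244

With a Gamma(shape α, rate β) prior, the Poisson likelihood is conjugate: the posterior is Gamma(α + ΣXᵢ, β + n).
Posterior mean = (α₀+S)/(β₀+n) = [n/(β₀+n)]·(S/n) + [β₀/(β₀+n)]·(α₀/β₀), so only n and β₀ enter the weight.
Weight on data w = n/(β₀+n) = 11/(0.90+11) = 11/11.90 = 0.9244.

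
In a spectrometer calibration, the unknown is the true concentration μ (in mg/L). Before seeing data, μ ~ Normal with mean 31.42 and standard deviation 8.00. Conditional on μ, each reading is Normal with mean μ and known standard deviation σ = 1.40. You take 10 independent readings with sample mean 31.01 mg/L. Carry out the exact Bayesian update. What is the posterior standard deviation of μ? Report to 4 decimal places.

For Normal data with known variance σ², a Normal(μ₀, σ₀²) prior on μ is conjugate. Posterior precision = 1/σ₀² + n/σ²; posterior mean is the precision-weighted average of μ₀ and x̄.
σ₀² = 8.00² = 64, σ² = 1.40² = 1.96; σ² + n·σ₀² = 1.96 + 10·64 = 641.96.
Posterior precision = 1/σ₀² + n/σ² = 1/64 + 10/1.96 = (σ² + n·σ₀²)/(σ₀²σ²) = 641.96/(64·1.96); posterior variance σₙ² = σ₀²σ²/(σ² + n·σ₀²) = 64·1.96/641.96 = 0.195402.
Posterior SD = √σₙ² = √(64·1.96/641.96) = 0.4420.

0.4420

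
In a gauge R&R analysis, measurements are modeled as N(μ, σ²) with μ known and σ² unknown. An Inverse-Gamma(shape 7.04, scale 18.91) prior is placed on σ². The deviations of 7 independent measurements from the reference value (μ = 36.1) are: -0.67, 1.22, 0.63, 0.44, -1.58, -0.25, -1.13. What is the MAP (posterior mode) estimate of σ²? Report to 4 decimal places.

1.9144

With known mean μ and an Inverse-Gamma(α, β) prior on σ², the Normal likelihood is conjugate: posterior is Inv-Gamma(α + n/2, β + Σ(xᵢ−μ)²/2).
Σ(xᵢ−μ)² = (-0.67)² + (1.22)² + (0.63)² + (0.44)² + (-1.58)² + (-0.25)² + (-1.13)² = 6.3636.
Posterior: Inv-Gamma(7.04 + 7/2, 18.91 + 6.3636/2) = Inv-Gamma(10.54, 22.09180).
Mode = β/(α+1) = 22.09180/11.54 = 1.9144.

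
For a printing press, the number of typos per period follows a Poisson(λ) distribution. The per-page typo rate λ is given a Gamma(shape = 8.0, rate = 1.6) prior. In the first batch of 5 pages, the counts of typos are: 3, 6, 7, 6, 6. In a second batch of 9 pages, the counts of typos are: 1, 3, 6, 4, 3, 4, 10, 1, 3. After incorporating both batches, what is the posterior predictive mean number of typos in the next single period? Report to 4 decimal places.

4.5513

With a Gamma(shape α, rate β) prior, the Poisson likelihood is conjugate: the posterior is Gamma(α + ΣXᵢ, β + n).
Batch 1: sum of counts S = 28 over n = 5 pages.
After batch 1: Gamma(α+S, β+n) = Gamma(8.0+28, 1.6+5) = Gamma(36.0, 6.6).
Batch 2: sum of counts S = 35 over n = 9 pages.
After batch 2: Gamma(α+S, β+n) = Gamma(36.0+35, 6.6+9) = Gamma(71.0, 15.6).
The predictive distribution for one future period is NegBinom with mean α/β = 4.5513.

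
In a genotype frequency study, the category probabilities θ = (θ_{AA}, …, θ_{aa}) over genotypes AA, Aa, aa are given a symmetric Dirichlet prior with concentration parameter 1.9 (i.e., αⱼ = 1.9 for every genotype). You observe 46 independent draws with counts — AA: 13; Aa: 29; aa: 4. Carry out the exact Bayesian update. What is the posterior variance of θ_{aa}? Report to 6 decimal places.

0.001918

The Dirichlet prior is conjugate to the Multinomial likelihood: each posterior αⱼ = prior αⱼ + observed count nⱼ.
Posterior concentration: (14.9, 30.9, 5.9), total = 51.7.
Var[θ_j] = α_j(Σα−α_j)/((Σα)²(Σα+1)) = 5.9·45.8/(51.7²·52.7) = 0.001918.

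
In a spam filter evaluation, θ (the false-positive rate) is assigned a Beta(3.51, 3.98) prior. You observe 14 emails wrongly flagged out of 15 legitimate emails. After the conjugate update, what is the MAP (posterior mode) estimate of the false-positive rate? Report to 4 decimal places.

The Beta prior is conjugate to a Binomial/Bernoulli likelihood; the update adds successes to α and failures to β.
Posterior: Beta(α+k, β+n−k) = Beta(3.51+14, 3.98+1) = Beta(17.51, 4.98).
Mode of Beta(a,b) for a,b>1 is (a−1)/(a+b−2) = 16.51/20.49 = 0.8058.

0.8058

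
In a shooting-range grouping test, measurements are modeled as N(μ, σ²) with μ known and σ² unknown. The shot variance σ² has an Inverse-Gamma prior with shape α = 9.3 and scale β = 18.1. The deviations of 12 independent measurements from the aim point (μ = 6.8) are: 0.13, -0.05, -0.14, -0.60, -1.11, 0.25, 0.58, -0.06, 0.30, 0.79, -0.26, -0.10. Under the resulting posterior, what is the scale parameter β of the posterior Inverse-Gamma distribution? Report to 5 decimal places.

With known mean μ and an Inverse-Gamma(α, β) prior on σ², the Normal likelihood is conjugate: posterior is Inv-Gamma(α + n/2, β + Σ(xᵢ−μ)²/2).
Σ(xᵢ−μ)² = (0.13)² + (-0.05)² + (-0.14)² + (-0.60)² + (-1.11)² + (0.25)² + (0.58)² + (-0.06)² + (0.30)² + (0.79)² + (-0.26)² + (-0.10)² = 2.8253.
Posterior: Inv-Gamma(9.3 + 12/2, 18.1 + 2.8253/2) = Inv-Gamma(15.30, 19.51265).
Posterior β = 19.51265.

19.51265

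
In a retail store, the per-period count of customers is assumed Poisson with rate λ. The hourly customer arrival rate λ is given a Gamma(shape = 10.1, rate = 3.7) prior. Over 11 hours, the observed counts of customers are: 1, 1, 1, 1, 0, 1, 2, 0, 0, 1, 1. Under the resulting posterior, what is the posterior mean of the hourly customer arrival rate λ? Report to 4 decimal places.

1.2993

With a Gamma(shape α, rate β) prior, the Poisson likelihood is conjugate: the posterior is Gamma(α + ΣXᵢ, β + n).
Sum of counts S = 9 over n = 11 hours.
Posterior: Gamma(α+S, β+n) = Gamma(10.1+9, 3.7+11) = Gamma(19.1, 14.7).
Posterior mean = α/β = 19.1/14.7 = 1.2993.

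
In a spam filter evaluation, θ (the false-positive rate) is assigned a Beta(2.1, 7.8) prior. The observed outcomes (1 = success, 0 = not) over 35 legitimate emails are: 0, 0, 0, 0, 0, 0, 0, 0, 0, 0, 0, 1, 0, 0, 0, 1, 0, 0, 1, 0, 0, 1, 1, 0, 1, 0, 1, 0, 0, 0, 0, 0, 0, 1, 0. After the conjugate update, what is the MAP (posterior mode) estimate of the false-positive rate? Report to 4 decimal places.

0.2121

The Beta prior is conjugate to a Binomial/Bernoulli likelihood; the update adds successes to α and failures to β.
Posterior: Beta(α+k, β+n−k) = Beta(2.1+8, 7.8+27) = Beta(10.1, 34.8).
Mode of Beta(a,b) for a,b>1 is (a−1)/(a+b−2) = 9.1/42.9 = 0.2121.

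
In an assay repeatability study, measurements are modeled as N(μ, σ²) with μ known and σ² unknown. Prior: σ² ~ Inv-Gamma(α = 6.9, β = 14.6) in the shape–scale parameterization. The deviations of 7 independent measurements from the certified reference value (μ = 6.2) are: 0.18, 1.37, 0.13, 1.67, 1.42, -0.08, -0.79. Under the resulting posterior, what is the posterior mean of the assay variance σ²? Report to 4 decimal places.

1.9448

With known mean μ and an Inverse-Gamma(α, β) prior on σ², the Normal likelihood is conjugate: posterior is Inv-Gamma(α + n/2, β + Σ(xᵢ−μ)²/2).
Σ(xᵢ−μ)² = (0.18)² + (1.37)² + (0.13)² + (1.67)² + (1.42)² + (-0.08)² + (-0.79)² = 7.3620.
Posterior: Inv-Gamma(6.9 + 7/2, 14.6 + 7.3620/2) = Inv-Gamma(10.40, 18.28100).
E[σ²|data] = β/(α−1) = 18.28100/9.40 = 1.9448.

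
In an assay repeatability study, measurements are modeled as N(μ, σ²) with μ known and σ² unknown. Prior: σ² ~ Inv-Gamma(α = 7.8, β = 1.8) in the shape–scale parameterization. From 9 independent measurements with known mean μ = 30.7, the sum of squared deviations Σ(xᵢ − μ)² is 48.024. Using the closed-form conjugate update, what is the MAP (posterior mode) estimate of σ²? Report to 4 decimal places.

With known mean μ and an Inverse-Gamma(α, β) prior on σ², the Normal likelihood is conjugate: posterior is Inv-Gamma(α + n/2, β + Σ(xᵢ−μ)²/2).
Posterior: Inv-Gamma(7.8 + 9/2, 1.8 + 48.024/2) = Inv-Gamma(12.30, 25.8120).
Mode = β/(α+1) = 25.8120/13.30 = 1.9408.

1.9408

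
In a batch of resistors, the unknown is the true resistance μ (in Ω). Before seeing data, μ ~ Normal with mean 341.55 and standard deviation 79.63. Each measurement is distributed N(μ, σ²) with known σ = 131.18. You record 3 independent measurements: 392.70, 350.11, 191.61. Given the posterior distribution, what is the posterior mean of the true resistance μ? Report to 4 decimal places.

For Normal data with known variance σ², a Normal(μ₀, σ₀²) prior on μ is conjugate. Posterior precision = 1/σ₀² + n/σ²; posterior mean is the precision-weighted average of μ₀ and x̄.
Σxᵢ = 392.70 + 350.11 + 191.61 = 934.42, so n·x̄ = 934.42.
σ₀² = 79.63² = 6340.9369, σ² = 131.18² = 17208.1924; σ² + n·σ₀² = 17208.1924 + 3·6340.9369 = 36231.0031.
Posterior mean = (μ₀/σ₀² + n·x̄/σ²)/(1/σ₀² + n/σ²) = (σ²·μ₀ + σ₀²·n·x̄)/(σ² + n·σ₀²) = (17208.1924·341.55 + 6340.9369·934.42)/36231.0031 = 11802556.372318/36231.0031 = 325.7585.

325.7585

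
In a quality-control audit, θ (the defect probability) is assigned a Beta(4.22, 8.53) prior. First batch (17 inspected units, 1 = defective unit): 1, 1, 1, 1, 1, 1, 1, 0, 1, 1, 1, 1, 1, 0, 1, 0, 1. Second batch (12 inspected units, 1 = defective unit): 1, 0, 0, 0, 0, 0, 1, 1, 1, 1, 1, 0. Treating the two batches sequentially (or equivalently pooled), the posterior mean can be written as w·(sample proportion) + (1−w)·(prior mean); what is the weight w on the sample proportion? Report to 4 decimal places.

The Beta prior is conjugate to a Binomial/Bernoulli likelihood; the update adds successes to α and failures to β.
Total number of inspected units: n = 17 + 12 = 29.
Posterior mean = (α₀+k)/(α₀+β₀+n) = [n/(α₀+β₀+n)]·(k/n) + [(α₀+β₀)/(α₀+β₀+n)]·α₀/(α₀+β₀), so only n and the prior enter the weight.
The weight on the data is w = n/(α₀+β₀+n) = 29/(4.22+8.53+29) = 29/41.75 = 0.6946.

0.6946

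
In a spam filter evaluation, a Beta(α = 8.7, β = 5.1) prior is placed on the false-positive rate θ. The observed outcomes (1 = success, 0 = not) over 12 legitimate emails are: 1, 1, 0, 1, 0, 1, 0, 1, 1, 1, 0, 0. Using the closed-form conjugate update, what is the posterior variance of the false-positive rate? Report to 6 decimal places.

The Beta prior is conjugate to a Binomial/Bernoulli likelihood; the update adds successes to α and failures to β.
Posterior: Beta(α+k, β+n−k) = Beta(8.7+7, 5.1+5) = Beta(15.7, 10.1).
Var = αβ/((α+β)²(α+β+1)) = 15.7·10.1/(25.8²·26.8) = 0.008889.

0.008889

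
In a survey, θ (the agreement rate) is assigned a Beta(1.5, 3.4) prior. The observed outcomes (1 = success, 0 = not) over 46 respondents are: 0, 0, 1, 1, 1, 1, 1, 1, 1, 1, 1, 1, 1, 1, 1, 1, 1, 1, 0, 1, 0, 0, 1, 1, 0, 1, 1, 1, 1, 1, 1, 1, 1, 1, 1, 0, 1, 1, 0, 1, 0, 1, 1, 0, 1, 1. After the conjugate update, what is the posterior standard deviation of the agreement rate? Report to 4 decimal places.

0.0611

The Beta prior is conjugate to a Binomial/Bernoulli likelihood; the update adds successes to α and failures to β.
Posterior: Beta(α+k, β+n−k) = Beta(1.5+36, 3.4+10) = Beta(37.5, 13.4).
Var = αβ/((α+β)²(α+β+1)) = 37.5·13.4/(50.9²·51.9) = 0.00373709; SD = √0.00373709 = 0.0611.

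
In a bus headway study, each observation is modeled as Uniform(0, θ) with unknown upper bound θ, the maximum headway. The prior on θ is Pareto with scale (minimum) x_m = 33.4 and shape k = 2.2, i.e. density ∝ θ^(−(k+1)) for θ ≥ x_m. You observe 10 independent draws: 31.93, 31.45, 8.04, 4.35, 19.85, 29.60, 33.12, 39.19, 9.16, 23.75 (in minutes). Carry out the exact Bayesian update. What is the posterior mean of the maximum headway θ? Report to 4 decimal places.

A Pareto(scale x_m, shape k) prior on the upper bound θ of Uniform(0, θ) is conjugate: posterior is Pareto(max(x_m, max xᵢ), k + n).
Sample maximum = 39.19; prior scale x_m = 33.4 → posterior scale = max = 39.19.
Posterior shape = 2.2 + 10 = 12.2.
E[θ|data] = k·x_m/(k−1) = 12.2·39.19/11.2 = 42.6891.

42.6891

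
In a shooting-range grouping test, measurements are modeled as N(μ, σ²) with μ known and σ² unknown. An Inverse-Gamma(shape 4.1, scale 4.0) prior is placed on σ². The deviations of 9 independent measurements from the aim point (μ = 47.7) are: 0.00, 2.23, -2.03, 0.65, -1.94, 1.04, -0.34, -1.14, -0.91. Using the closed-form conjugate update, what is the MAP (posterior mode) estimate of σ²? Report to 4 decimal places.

1.2815

With known mean μ and an Inverse-Gamma(α, β) prior on σ², the Normal likelihood is conjugate: posterior is Inv-Gamma(α + n/2, β + Σ(xᵢ−μ)²/2).
Σ(xᵢ−μ)² = (0.00)² + (2.23)² + (-2.03)² + (0.65)² + (-1.94)² + (1.04)² + (-0.34)² + (-1.14)² + (-0.91)² = 16.6048.
Posterior: Inv-Gamma(4.1 + 9/2, 4.0 + 16.6048/2) = Inv-Gamma(8.60, 12.30240).
Mode = β/(α+1) = 12.30240/9.60 = 1.2815.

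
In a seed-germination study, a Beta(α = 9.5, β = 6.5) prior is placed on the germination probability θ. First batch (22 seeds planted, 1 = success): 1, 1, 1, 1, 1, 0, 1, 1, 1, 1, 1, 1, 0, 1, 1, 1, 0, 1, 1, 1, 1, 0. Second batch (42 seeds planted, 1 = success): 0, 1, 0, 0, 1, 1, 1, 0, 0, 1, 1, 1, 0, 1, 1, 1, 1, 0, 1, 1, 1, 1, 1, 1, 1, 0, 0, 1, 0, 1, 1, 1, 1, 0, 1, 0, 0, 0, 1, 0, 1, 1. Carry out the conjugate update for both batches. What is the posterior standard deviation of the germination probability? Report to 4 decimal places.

0.0518

The Beta prior is conjugate to a Binomial/Bernoulli likelihood; the update adds successes to α and failures to β.
After batch 1: Beta(9.5+18, 6.5+4) = Beta(27.5, 10.5).
After batch 2: Beta(27.5+27, 10.5+15) = Beta(54.5, 25.5).
Var = αβ/((α+β)²(α+β+1)) = 54.5·25.5/(80.0²·81.0) = 0.00268084; SD = √0.00268084 = 0.0518.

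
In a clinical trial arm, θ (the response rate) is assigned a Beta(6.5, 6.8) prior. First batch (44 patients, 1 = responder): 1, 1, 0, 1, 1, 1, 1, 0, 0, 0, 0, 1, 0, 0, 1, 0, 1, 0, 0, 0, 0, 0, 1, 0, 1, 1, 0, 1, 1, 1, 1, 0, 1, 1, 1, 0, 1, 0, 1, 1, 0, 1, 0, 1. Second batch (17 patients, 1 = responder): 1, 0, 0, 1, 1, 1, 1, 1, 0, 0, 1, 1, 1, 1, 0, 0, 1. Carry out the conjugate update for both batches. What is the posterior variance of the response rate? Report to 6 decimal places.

The Beta prior is conjugate to a Binomial/Bernoulli likelihood; the update adds successes to α and failures to β.
After batch 1: Beta(6.5+24, 6.8+20) = Beta(30.5, 26.8).
After batch 2: Beta(30.5+11, 26.8+6) = Beta(41.5, 32.8).
Var = αβ/((α+β)²(α+β+1)) = 41.5·32.8/(74.3²·75.3) = 0.003275.

0.003275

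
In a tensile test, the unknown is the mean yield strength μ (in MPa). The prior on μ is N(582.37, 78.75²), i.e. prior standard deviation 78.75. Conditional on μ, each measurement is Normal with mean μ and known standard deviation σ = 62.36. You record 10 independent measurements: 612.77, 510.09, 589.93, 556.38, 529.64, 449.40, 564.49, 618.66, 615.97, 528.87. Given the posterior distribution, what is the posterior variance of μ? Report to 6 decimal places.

365.930798

For Normal data with known variance σ², a Normal(μ₀, σ₀²) prior on μ is conjugate. Posterior precision = 1/σ₀² + n/σ²; posterior mean is the precision-weighted average of μ₀ and x̄.
σ₀² = 78.75² = 6201.5625, σ² = 62.36² = 3888.7696; σ² + n·σ₀² = 3888.7696 + 10·6201.5625 = 65904.3946.
Posterior precision = 1/σ₀² + n/σ² = 1/6201.5625 + 10/3888.7696 = (σ² + n·σ₀²)/(σ₀²σ²) = 65904.3946/(6201.5625·3888.7696); posterior variance σₙ² = σ₀²σ²/(σ² + n·σ₀²) = 6201.5625·3888.7696/65904.3946 = 365.930798.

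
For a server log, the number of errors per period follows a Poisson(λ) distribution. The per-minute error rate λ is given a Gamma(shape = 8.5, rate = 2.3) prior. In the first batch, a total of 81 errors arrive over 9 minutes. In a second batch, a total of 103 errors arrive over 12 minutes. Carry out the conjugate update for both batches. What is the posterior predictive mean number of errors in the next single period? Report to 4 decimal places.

8.2618

With a Gamma(shape α, rate β) prior, the Poisson likelihood is conjugate: the posterior is Gamma(α + ΣXᵢ, β + n).
After batch 1: Gamma(α+S, β+n) = Gamma(8.5+81, 2.3+9) = Gamma(89.5, 11.3).
After batch 2: Gamma(α+S, β+n) = Gamma(89.5+103, 11.3+12) = Gamma(192.5, 23.3).
The predictive distribution for one future period is NegBinom with mean α/β = 8.2618.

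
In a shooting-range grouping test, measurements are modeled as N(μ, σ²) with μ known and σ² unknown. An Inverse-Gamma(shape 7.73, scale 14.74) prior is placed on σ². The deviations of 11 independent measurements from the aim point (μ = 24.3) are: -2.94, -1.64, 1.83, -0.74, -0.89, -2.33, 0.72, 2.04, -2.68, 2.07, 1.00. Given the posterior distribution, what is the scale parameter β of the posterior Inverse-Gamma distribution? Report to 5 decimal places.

With known mean μ and an Inverse-Gamma(α, β) prior on σ², the Normal likelihood is conjugate: posterior is Inv-Gamma(α + n/2, β + Σ(xᵢ−μ)²/2).
Σ(xᵢ−μ)² = (-2.94)² + (-1.64)² + (1.83)² + (-0.74)² + (-0.89)² + (-2.33)² + (0.72)² + (2.04)² + (-2.68)² + (2.07)² + (1.00)² = 38.5980.
Posterior: Inv-Gamma(7.73 + 11/2, 14.74 + 38.5980/2) = Inv-Gamma(13.23, 34.03900).
Posterior β = 34.03900.

34.03900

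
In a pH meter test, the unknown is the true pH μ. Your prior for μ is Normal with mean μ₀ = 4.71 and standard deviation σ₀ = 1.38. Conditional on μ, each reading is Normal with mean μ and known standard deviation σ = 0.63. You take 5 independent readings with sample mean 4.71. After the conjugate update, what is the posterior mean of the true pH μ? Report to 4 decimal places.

For Normal data with known variance σ², a Normal(μ₀, σ₀²) prior on μ is conjugate. Posterior precision = 1/σ₀² + n/σ²; posterior mean is the precision-weighted average of μ₀ and x̄.
n·x̄ = 5·4.71 = 23.55.
σ₀² = 1.38² = 1.9044, σ² = 0.63² = 0.3969; σ² + n·σ₀² = 0.3969 + 5·1.9044 = 9.9189.
Posterior mean = (μ₀/σ₀² + n·x̄/σ²)/(1/σ₀² + n/σ²) = (σ²·μ₀ + σ₀²·n·x̄)/(σ² + n·σ₀²) = (0.3969·4.71 + 1.9044·23.55)/9.9189 = 46.718019/9.9189 = 4.7100.

4.7100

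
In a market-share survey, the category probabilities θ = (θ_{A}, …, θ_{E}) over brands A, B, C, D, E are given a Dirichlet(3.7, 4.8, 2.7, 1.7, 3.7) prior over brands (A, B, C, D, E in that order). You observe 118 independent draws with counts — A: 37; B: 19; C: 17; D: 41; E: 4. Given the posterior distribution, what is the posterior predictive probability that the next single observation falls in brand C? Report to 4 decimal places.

0.1464

The Dirichlet prior is conjugate to the Multinomial likelihood: each posterior αⱼ = prior αⱼ + observed count nⱼ.
Posterior concentration: (40.7, 23.8, 19.7, 42.7, 7.7), total = 134.6.
P(next = C | data) = α_{C}/Σα = 0.1464.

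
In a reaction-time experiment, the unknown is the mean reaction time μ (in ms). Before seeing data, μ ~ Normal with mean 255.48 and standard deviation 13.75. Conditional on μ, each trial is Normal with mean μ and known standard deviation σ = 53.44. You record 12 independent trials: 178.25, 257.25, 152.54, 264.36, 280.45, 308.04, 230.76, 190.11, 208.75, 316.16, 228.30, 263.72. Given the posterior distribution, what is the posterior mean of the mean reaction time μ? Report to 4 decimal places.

For Normal data with known variance σ², a Normal(μ₀, σ₀²) prior on μ is conjugate. Posterior precision = 1/σ₀² + n/σ²; posterior mean is the precision-weighted average of μ₀ and x̄.
Σxᵢ = 178.25 + 257.25 + 152.54 + 264.36 + 280.45 + 308.04 + 230.76 + 190.11 + 208.75 + 316.16 + 228.30 + 263.72 = 2878.69, so n·x̄ = 2878.69.
σ₀² = 13.75² = 189.0625, σ² = 53.44² = 2855.8336; σ² + n·σ₀² = 2855.8336 + 12·189.0625 = 5124.5836.
Posterior mean = (μ₀/σ₀² + n·x̄/σ²)/(1/σ₀² + n/σ²) = (σ²·μ₀ + σ₀²·n·x̄)/(σ² + n·σ₀²) = (2855.8336·255.48 + 189.0625·2878.69)/5124.5836 = 1273860.696253/5124.5836 = 248.5784.

248.5784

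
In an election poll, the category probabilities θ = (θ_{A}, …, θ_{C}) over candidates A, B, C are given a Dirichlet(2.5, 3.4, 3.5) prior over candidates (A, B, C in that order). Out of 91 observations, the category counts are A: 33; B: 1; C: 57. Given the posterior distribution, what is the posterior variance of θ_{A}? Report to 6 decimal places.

0.002254

The Dirichlet prior is conjugate to the Multinomial likelihood: each posterior αⱼ = prior αⱼ + observed count nⱼ.
Posterior concentration: (35.5, 4.4, 60.5), total = 100.4.
Var[θ_j] = α_j(Σα−α_j)/((Σα)²(Σα+1)) = 35.5·64.9/(100.4²·101.4) = 0.002254.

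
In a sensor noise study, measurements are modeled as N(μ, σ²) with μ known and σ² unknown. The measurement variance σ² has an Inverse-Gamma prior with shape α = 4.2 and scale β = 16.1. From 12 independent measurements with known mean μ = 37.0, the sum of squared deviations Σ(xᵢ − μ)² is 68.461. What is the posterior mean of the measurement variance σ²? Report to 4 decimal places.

With known mean μ and an Inverse-Gamma(α, β) prior on σ², the Normal likelihood is conjugate: posterior is Inv-Gamma(α + n/2, β + Σ(xᵢ−μ)²/2).
Posterior: Inv-Gamma(4.2 + 12/2, 16.1 + 68.461/2) = Inv-Gamma(10.20, 50.3305).
E[σ²|data] = β/(α−1) = 50.3305/9.20 = 5.4707.

5.4707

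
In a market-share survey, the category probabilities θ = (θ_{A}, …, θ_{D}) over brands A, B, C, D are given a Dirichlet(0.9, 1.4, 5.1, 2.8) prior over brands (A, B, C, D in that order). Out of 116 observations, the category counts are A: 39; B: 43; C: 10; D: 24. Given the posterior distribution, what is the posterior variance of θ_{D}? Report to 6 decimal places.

0.001315

The Dirichlet prior is conjugate to the Multinomial likelihood: each posterior αⱼ = prior αⱼ + observed count nⱼ.
Posterior concentration: (39.9, 44.4, 15.1, 26.8), total = 126.2.
Var[θ_j] = α_j(Σα−α_j)/((Σα)²(Σα+1)) = 26.8·99.4/(126.2²·127.2) = 0.001315.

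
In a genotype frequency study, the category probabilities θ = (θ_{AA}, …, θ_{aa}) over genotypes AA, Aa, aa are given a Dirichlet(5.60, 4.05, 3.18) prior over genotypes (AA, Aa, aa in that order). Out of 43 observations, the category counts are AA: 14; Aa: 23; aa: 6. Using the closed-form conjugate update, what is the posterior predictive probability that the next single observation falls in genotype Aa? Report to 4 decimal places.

The Dirichlet prior is conjugate to the Multinomial likelihood: each posterior αⱼ = prior αⱼ + observed count nⱼ.
Posterior concentration: (19.60, 27.05, 9.18), total = 55.83.
P(next = Aa | data) = α_{Aa}/Σα = 0.4845.

0.4845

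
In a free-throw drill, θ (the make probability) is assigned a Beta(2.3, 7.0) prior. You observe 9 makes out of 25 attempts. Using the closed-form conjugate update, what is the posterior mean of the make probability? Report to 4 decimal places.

0.3294

The Beta prior is conjugate to a Binomial/Bernoulli likelihood; the update adds successes to α and failures to β.
Posterior: Beta(α+k, β+n−k) = Beta(2.3+9, 7.0+16) = Beta(11.3, 23.0).
Posterior mean = α/(α+β) = 11.3/34.3 = 0.3294.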